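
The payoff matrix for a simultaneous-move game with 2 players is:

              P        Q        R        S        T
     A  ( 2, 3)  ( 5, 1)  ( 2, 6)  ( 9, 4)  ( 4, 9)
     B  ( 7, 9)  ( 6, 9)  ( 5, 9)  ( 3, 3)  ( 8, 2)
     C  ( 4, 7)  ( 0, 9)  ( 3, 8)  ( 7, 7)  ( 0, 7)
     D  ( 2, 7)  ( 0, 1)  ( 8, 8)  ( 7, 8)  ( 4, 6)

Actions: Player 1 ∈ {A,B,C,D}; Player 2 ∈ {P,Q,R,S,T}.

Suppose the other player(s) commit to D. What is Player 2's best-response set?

BR_2 = {R,S}

u_2(P vs D) = 7
u_2(Q vs D) = 1
u_2(R vs D) = 8
u_2(S vs D) = 8
u_2(T vs D) = 6
max payoff 8 at {R,S}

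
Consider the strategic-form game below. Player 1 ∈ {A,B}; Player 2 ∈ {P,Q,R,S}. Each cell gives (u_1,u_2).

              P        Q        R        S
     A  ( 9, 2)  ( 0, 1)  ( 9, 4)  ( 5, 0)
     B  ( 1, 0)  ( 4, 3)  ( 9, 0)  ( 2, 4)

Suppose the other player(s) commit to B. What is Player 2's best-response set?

BR_2 = {S}

u_2(P vs B) = 0
u_2(Q vs B) = 3
u_2(R vs B) = 0
u_2(S vs B) = 4
max payoff 4 at {S}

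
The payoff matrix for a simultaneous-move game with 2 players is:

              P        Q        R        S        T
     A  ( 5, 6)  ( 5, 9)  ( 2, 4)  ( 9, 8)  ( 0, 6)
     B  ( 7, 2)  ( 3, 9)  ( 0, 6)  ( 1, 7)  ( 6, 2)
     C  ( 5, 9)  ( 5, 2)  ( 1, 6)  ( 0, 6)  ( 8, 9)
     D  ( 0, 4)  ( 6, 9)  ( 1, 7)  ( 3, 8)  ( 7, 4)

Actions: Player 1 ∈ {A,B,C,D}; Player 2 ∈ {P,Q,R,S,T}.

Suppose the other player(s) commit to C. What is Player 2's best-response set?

u_2(P vs C) = 9
u_2(Q vs C) = 2
u_2(R vs C) = 6
u_2(S vs C) = 6
u_2(T vs C) = 9
max payoff 9 at {P,T}

BR_2 = {P,T}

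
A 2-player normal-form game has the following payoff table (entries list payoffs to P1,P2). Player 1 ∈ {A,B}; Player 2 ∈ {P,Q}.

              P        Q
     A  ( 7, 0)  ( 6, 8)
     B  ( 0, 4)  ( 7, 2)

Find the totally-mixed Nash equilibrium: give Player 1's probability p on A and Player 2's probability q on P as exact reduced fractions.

P1 indiff ⇒ q·7+(1-q)·6 = q·0+(1-q)·7 ⇒ q(7) = (1-q)(1) ⇒ q = 1/8
P2 indiff ⇒ p·0+(1-p)·4 = p·8+(1-p)·2 ⇒ p(-8) = (1-p)(-2) ⇒ p = 1/5

(p,q) = (1/5, 1/8)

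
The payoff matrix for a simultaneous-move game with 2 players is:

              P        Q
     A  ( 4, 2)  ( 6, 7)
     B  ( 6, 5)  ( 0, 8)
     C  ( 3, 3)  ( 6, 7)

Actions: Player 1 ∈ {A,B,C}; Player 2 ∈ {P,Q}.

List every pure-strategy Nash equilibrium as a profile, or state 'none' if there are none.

PSNE = {(A,Q), (C,Q)}

(A,P): not NE [P1→B gives 6>4; P2→Q gives 7>2]
(A,Q): NE
(B,P): not NE [P2→Q gives 8>5]
(B,Q): not NE [P1→C gives 6>0]
(C,P): not NE [P1→B gives 6>3; P2→Q gives 7>3]
(C,Q): NE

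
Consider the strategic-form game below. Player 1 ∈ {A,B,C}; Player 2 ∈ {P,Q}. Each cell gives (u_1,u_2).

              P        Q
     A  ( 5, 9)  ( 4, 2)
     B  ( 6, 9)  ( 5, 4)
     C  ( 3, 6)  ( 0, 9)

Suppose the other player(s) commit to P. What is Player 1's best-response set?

BR_1 = {B}

u_1(A vs P) = 5
u_1(B vs P) = 6
u_1(C vs P) = 3
max payoff 6 at {B}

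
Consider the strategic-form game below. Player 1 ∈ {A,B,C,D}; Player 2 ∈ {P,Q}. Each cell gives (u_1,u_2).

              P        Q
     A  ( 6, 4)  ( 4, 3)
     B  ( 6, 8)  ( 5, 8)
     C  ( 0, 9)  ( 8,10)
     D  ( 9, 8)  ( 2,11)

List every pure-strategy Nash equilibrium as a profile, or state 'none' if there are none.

(A,P): not NE [P1→D gives 9>6]
(A,Q): not NE [P1→C gives 8>4; P2→P gives 4>3]
(B,P): not NE [P1→D gives 9>6]
(B,Q): not NE [P1→C gives 8>5]
(C,P): not NE [P1→D gives 9>0; P2→Q gives 10>9]
(C,Q): NE
(D,P): not NE [P2→Q gives 11>8]
(D,Q): not NE [P1→C gives 8>2]

PSNE = {(C,Q)}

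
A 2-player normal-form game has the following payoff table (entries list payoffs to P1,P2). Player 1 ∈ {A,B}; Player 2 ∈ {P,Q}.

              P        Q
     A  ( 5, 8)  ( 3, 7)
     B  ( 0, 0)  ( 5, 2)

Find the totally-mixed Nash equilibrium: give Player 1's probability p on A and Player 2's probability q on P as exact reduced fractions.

P1 mixes 2/3 on A; P2 mixes 2/7 on P

P1 indiff ⇒ q·5+(1-q)·3 = q·0+(1-q)·5 ⇒ q(5) = (1-q)(2) ⇒ q = 2/7
P2 indiff ⇒ p·8+(1-p)·0 = p·7+(1-p)·2 ⇒ p(1) = (1-p)(2) ⇒ p = 2/3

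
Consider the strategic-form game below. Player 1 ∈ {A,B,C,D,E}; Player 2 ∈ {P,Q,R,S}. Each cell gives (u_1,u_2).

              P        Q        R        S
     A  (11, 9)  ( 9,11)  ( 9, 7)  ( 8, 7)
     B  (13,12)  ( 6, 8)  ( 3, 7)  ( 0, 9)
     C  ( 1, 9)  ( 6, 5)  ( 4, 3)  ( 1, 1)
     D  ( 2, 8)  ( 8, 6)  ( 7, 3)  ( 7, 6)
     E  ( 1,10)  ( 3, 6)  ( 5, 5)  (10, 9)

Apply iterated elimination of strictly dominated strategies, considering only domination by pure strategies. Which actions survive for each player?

Survivors P1:{A,B} P2:{P,Q}

P1 drop C (A beats it: P:11>1 Q:9>6 R:9>4 S:8>1)
P1 drop D (A beats it: P:11>2 Q:9>8 R:9>7 S:8>7)
P2 drop R (P beats it: A:9>7 B:12>7 E:10>5)
P2 drop S (P beats it: A:9>7 B:12>9 E:10>9)
P1 drop E (A beats it: P:11>1 Q:9>3)
P1→{A,B} P2→{P,Q}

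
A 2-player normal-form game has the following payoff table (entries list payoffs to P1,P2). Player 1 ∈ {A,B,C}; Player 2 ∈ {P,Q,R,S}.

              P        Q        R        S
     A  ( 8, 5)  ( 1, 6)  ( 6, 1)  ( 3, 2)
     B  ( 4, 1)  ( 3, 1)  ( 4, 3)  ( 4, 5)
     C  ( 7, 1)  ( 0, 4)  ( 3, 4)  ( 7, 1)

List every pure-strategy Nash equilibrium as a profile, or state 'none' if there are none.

(A,P): not NE [P2→Q gives 6>5]
(A,Q): not NE [P1→B gives 3>1]
(A,R): not NE [P2→Q gives 6>1]
(A,S): not NE [P1→C gives 7>3; P2→Q gives 6>2]
(B,P): not NE [P1→A gives 8>4; P2→S gives 5>1]
(B,Q): not NE [P2→S gives 5>1]
(B,R): not NE [P1→A gives 6>4; P2→S gives 5>3]
(B,S): not NE [P1→C gives 7>4]
(C,P): not NE [P1→A gives 8>7; P2→R gives 4>1]
(C,Q): not NE [P1→B gives 3>0]
(C,R): not NE [P1→A gives 6>3]
(C,S): not NE [P2→R gives 4>1]

Equilibria: none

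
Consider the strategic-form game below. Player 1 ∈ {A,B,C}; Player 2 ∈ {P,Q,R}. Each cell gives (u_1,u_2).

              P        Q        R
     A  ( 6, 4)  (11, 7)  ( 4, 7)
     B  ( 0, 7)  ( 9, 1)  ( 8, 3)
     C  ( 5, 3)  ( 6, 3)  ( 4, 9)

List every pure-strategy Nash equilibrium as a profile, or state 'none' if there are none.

(A,P): not NE [P2→R gives 7>4]
(A,Q): NE
(A,R): not NE [P1→B gives 8>4]
(B,P): not NE [P1→A gives 6>0]
(B,Q): not NE [P1→A gives 11>9; P2→P gives 7>1]
(B,R): not NE [P2→P gives 7>3]
(C,P): not NE [P1→A gives 6>5; P2→R gives 9>3]
(C,Q): not NE [P1→A gives 11>6; P2→R gives 9>3]
(C,R): not NE [P1→B gives 8>4]

NE set: (A,Q)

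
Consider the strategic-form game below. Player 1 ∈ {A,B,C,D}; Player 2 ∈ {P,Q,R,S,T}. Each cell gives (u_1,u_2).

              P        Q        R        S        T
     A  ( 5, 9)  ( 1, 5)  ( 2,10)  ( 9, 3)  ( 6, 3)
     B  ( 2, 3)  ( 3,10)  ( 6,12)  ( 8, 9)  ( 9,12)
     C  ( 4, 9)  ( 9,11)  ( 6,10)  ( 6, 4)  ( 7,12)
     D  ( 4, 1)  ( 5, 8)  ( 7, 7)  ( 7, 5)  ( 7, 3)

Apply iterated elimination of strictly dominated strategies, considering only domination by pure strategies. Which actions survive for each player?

IESDS → P1:{B,C,D} P2:{Q,R,T}

P2 drop P (R beats it: A:10>9 B:12>3 C:10>9 D:7>1)
P2 drop S (Q beats it: A:5>3 B:10>9 C:11>4 D:8>5)
P1 drop A (B beats it: Q:3>1 R:6>2 T:9>6)
P1→{B,C,D} P2→{Q,R,T}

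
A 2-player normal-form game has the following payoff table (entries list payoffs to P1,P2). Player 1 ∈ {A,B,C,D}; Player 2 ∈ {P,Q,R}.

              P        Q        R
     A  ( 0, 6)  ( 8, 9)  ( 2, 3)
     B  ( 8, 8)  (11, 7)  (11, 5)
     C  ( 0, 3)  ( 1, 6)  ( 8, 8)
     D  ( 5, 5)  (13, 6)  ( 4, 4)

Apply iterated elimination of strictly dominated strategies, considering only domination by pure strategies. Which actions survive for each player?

P1 drop A (B beats it: P:8>0 Q:11>8 R:11>2)
P1 drop C (B beats it: P:8>0 Q:11>1 R:11>8)
P2 drop R (P beats it: B:8>5 D:5>4)
P1→{B,D} P2→{P,Q}

Remaining: P1:{B,D} P2:{P,Q}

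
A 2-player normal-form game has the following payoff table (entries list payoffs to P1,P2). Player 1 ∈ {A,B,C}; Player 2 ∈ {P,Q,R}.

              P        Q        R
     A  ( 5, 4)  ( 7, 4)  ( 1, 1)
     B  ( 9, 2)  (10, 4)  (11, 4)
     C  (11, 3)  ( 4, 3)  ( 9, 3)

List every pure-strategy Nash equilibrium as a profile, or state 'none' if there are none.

Nash profiles: (B,Q), (B,R), (C,P)

(A,P): not NE [P1→C gives 11>5]
(A,Q): not NE [P1→B gives 10>7]
(A,R): not NE [P1→B gives 11>1; P2→Q gives 4>1]
(B,P): not NE [P1→C gives 11>9; P2→R gives 4>2]
(B,Q): NE
(B,R): NE
(C,P): NE
(C,Q): not NE [P1→B gives 10>4]
(C,R): not NE [P1→B gives 11>9]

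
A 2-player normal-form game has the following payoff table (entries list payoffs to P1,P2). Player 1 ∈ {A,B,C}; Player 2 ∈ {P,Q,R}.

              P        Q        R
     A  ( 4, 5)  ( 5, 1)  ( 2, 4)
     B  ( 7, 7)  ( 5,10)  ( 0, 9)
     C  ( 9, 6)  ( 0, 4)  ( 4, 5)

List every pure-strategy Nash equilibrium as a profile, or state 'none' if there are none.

(A,P): not NE [P1→C gives 9>4]
(A,Q): not NE [P2→P gives 5>1]
(A,R): not NE [P1→C gives 4>2; P2→P gives 5>4]
(B,P): not NE [P1→C gives 9>7; P2→Q gives 10>7]
(B,Q): NE
(B,R): not NE [P1→C gives 4>0; P2→Q gives 10>9]
(C,P): NE
(C,Q): not NE [P1→B gives 5>0; P2→P gives 6>4]
(C,R): not NE [P2→P gives 6>5]

PSNE = {(B,Q), (C,P)}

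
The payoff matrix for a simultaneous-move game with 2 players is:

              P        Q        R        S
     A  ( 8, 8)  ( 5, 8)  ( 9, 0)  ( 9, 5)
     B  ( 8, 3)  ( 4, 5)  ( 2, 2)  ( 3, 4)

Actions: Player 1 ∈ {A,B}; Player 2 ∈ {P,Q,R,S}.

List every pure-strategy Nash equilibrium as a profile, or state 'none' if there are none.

(A,P): NE
(A,Q): NE
(A,R): not NE [P2→Q gives 8>0]
(A,S): not NE [P2→Q gives 8>5]
(B,P): not NE [P2→Q gives 5>3]
(B,Q): not NE [P1→A gives 5>4]
(B,R): not NE [P1→A gives 9>2; P2→Q gives 5>2]
(B,S): not NE [P1→A gives 9>3; P2→Q gives 5>4]

NE set: (A,P), (A,Q)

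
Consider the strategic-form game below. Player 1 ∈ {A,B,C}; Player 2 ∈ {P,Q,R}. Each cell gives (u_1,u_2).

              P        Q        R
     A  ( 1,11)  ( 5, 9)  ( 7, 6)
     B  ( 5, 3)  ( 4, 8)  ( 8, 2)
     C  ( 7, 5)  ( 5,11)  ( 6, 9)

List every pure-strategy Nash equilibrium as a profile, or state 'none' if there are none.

PSNE = {(C,Q)}

(A,P): not NE [P1→C gives 7>1]
(A,Q): not NE [P2→P gives 11>9]
(A,R): not NE [P1→B gives 8>7; P2→P gives 11>6]
(B,P): not NE [P1→C gives 7>5; P2→Q gives 8>3]
(B,Q): not NE [P1→C gives 5>4]
(B,R): not NE [P2→Q gives 8>2]
(C,P): not NE [P2→Q gives 11>5]
(C,Q): NE
(C,R): not NE [P1→B gives 8>6; P2→Q gives 11>9]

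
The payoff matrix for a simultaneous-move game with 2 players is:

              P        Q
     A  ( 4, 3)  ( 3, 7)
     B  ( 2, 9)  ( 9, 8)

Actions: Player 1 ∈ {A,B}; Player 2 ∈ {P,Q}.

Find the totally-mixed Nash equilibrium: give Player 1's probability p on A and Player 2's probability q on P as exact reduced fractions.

P1 indiff ⇒ q·4+(1-q)·3 = q·2+(1-q)·9 ⇒ q(2) = (1-q)(6) ⇒ q = 3/4
P2 indiff ⇒ p·3+(1-p)·9 = p·7+(1-p)·8 ⇒ p(-4) = (1-p)(-1) ⇒ p = 1/5

(p,q) = (1/5, 3/4)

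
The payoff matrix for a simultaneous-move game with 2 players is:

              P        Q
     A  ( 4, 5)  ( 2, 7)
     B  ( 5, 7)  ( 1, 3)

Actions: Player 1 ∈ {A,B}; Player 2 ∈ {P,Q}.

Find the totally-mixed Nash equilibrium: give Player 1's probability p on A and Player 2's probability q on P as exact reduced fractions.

p=2/3, q=1/2

P1 indiff ⇒ q·4+(1-q)·2 = q·5+(1-q)·1 ⇒ q(-1) = (1-q)(-1) ⇒ q = 1/2
P2 indiff ⇒ p·5+(1-p)·7 = p·7+(1-p)·3 ⇒ p(-2) = (1-p)(-4) ⇒ p = 2/3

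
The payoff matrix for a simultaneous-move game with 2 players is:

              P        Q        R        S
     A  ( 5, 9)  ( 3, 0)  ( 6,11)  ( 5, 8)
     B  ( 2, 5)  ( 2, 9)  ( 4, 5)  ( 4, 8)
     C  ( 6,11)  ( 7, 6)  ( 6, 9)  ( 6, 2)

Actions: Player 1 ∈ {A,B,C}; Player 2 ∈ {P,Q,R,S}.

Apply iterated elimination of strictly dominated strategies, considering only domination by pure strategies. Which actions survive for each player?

P1 drop B (A beats it: P:5>2 Q:3>2 R:6>4 S:5>4)
P2 drop Q (P beats it: A:9>0 C:11>6)
P2 drop S (P beats it: A:9>8 C:11>2)
P1→{A,C} P2→{P,R}

Survivors P1:{A,C} P2:{P,R}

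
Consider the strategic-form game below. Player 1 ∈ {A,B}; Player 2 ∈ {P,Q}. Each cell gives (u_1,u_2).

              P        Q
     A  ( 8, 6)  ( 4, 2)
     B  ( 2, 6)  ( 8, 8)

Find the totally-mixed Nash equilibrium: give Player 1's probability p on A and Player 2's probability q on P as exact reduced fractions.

P1 indiff ⇒ q·8+(1-q)·4 = q·2+(1-q)·8 ⇒ q(6) = (1-q)(4) ⇒ q = 2/5
P2 indiff ⇒ p·6+(1-p)·6 = p·2+(1-p)·8 ⇒ p(4) = (1-p)(2) ⇒ p = 1/3

(p,q) = (1/3, 2/5)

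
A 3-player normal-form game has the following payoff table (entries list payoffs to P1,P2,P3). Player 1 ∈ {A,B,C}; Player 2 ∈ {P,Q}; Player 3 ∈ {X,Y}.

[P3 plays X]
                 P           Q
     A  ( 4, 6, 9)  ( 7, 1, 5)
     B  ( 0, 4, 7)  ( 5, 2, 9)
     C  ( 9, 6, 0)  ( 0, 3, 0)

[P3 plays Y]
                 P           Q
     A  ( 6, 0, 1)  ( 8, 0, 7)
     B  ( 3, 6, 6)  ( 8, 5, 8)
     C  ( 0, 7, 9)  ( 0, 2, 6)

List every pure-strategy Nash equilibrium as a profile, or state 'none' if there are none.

(A,P,X): not NE [P1→C gives 9>4]
(A,P,Y): not NE [P3→X gives 9>1]
(A,Q,X): not NE [P2→P gives 6>1; P3→Y gives 7>5]
(A,Q,Y): NE
(B,P,X): not NE [P1→C gives 9>0]
(B,P,Y): not NE [P1→A gives 6>3; P3→X gives 7>6]
(B,Q,X): not NE [P1→A gives 7>5; P2→P gives 4>2]
(B,Q,Y): not NE [P2→P gives 6>5; P3→X gives 9>8]
(C,P,X): not NE [P3→Y gives 9>0]
(C,P,Y): not NE [P1→A gives 6>0]
(C,Q,X): not NE [P1→A gives 7>0; P2→P gives 6>3; P3→Y gives 6>0]
(C,Q,Y): not NE [P1→B gives 8>0; P2→P gives 7>2]

Nash profiles: (A,Q,Y)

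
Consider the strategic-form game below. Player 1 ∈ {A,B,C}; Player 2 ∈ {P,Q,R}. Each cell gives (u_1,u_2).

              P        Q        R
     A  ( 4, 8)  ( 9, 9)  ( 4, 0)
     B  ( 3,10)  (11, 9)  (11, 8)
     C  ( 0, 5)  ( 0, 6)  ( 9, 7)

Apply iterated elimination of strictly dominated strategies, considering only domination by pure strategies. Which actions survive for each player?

Remaining: P1:{A,B} P2:{P,Q}

P1 drop C (B beats it: P:3>0 Q:11>0 R:11>9)
P2 drop R (P beats it: A:8>0 B:10>8)
P1→{A,B} P2→{P,Q}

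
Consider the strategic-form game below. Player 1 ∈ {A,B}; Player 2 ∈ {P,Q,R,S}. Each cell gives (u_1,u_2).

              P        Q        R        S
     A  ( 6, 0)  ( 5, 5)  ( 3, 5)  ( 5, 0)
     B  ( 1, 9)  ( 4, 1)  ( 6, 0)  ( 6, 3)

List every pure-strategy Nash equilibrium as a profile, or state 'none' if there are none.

(A,P): not NE [P2→R gives 5>0]
(A,Q): NE
(A,R): not NE [P1→B gives 6>3]
(A,S): not NE [P1→B gives 6>5; P2→R gives 5>0]
(B,P): not NE [P1→A gives 6>1]
(B,Q): not NE [P1→A gives 5>4; P2→P gives 9>1]
(B,R): not NE [P2→P gives 9>0]
(B,S): not NE [P2→P gives 9>3]

NE set: (A,Q)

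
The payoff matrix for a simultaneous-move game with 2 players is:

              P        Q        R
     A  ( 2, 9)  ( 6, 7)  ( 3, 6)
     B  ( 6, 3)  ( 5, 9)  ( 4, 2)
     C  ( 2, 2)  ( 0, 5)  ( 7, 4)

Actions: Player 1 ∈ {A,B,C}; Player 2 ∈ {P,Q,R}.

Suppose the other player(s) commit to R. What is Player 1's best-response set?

BR_1 = {C}

u_1(A vs R) = 3
u_1(B vs R) = 4
u_1(C vs R) = 7
max payoff 7 at {C}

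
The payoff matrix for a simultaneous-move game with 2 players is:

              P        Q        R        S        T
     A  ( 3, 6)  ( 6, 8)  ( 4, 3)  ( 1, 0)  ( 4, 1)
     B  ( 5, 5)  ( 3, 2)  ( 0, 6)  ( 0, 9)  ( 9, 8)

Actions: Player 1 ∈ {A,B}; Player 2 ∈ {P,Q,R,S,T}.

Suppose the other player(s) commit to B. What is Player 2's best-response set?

u_2(P vs B) = 5
u_2(Q vs B) = 2
u_2(R vs B) = 6
u_2(S vs B) = 9
u_2(T vs B) = 8
max payoff 9 at {S}

P2 best: {S}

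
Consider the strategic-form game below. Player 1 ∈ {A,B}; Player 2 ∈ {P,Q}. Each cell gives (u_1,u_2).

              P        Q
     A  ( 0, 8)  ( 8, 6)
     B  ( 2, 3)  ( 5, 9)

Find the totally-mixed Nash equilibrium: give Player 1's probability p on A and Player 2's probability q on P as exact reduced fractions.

(p,q) = (3/4, 3/5)

P1 indiff ⇒ q·0+(1-q)·8 = q·2+(1-q)·5 ⇒ q(-2) = (1-q)(-3) ⇒ q = 3/5
P2 indiff ⇒ p·8+(1-p)·3 = p·6+(1-p)·9 ⇒ p(2) = (1-p)(6) ⇒ p = 3/4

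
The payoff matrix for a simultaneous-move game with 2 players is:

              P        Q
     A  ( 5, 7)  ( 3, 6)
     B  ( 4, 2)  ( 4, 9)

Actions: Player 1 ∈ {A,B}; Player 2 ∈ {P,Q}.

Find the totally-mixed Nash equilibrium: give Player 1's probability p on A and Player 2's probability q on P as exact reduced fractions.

P1 indiff ⇒ q·5+(1-q)·3 = q·4+(1-q)·4 ⇒ q(1) = (1-q)(1) ⇒ q = 1/2
P2 indiff ⇒ p·7+(1-p)·2 = p·6+(1-p)·9 ⇒ p(1) = (1-p)(7) ⇒ p = 7/8

P1 mixes 7/8 on A; P2 mixes 1/2 on P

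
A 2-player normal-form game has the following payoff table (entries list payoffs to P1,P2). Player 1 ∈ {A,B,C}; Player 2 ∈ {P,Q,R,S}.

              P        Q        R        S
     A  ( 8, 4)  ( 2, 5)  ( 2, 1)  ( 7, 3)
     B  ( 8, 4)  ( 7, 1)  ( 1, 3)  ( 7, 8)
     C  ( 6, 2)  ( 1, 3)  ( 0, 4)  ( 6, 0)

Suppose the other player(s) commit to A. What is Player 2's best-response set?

P2 best: {Q}

u_2(P vs A) = 4
u_2(Q vs A) = 5
u_2(R vs A) = 1
u_2(S vs A) = 3
max payoff 5 at {Q}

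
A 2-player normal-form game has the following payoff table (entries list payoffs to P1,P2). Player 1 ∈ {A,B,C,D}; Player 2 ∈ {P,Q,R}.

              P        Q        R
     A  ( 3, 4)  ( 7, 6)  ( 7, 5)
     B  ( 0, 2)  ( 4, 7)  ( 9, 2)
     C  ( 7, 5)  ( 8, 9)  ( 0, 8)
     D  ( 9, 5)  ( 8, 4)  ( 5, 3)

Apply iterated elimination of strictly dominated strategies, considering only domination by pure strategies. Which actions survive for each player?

P2 drop R (Q beats it: A:6>5 B:7>2 C:9>8 D:4>3)
P1 drop A (C beats it: P:7>3 Q:8>7)
P1 drop B (C beats it: P:7>0 Q:8>4)
P1→{C,D} P2→{P,Q}

Survivors P1:{C,D} P2:{P,Q}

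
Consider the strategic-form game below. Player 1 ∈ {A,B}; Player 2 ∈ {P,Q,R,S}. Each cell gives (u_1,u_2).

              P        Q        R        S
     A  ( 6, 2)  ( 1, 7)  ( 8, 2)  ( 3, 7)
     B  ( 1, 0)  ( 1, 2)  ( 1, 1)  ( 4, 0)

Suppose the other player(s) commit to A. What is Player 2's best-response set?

u_2(P vs A) = 2
u_2(Q vs A) = 7
u_2(R vs A) = 2
u_2(S vs A) = 7
max payoff 7 at {Q,S}

BR_2 = {Q,S}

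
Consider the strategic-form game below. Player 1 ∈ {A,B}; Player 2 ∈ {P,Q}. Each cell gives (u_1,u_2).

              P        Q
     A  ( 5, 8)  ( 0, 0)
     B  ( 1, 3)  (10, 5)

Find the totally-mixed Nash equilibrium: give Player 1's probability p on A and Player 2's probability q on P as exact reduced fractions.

(p,q) = (1/5, 5/7)

P1 indiff ⇒ q·5+(1-q)·0 = q·1+(1-q)·10 ⇒ q(4) = (1-q)(10) ⇒ q = 5/7
P2 indiff ⇒ p·8+(1-p)·3 = p·0+(1-p)·5 ⇒ p(8) = (1-p)(2) ⇒ p = 1/5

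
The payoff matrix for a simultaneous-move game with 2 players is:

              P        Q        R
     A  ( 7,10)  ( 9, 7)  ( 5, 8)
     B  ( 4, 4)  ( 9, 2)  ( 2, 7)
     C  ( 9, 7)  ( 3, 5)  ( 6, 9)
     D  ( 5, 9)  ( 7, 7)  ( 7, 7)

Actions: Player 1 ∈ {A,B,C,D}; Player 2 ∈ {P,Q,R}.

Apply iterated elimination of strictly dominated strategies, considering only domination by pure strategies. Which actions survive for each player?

P2 drop Q (P beats it: A:10>7 B:4>2 C:7>5 D:9>7)
P1 drop A (C beats it: P:9>7 R:6>5)
P1 drop B (C beats it: P:9>4 R:6>2)
P1→{C,D} P2→{P,R}

Survivors P1:{C,D} P2:{P,R}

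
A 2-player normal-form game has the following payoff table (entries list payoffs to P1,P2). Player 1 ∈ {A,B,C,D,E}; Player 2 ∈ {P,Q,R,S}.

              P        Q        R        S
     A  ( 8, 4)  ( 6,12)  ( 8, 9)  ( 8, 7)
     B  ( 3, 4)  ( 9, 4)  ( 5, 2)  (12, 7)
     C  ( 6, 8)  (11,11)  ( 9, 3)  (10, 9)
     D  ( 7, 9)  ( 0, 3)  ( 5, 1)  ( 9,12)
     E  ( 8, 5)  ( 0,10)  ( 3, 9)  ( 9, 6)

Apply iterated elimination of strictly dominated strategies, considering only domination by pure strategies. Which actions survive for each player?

Remaining: P1:{B,C} P2:{Q,S}

P2 drop P (S beats it: A:7>4 B:7>4 C:9>8 D:12>9 E:6>5)
P1 drop A (C beats it: Q:11>6 R:9>8 S:10>8)
P1 drop D (C beats it: Q:11>0 R:9>5 S:10>9)
P1 drop E (B beats it: Q:9>0 R:5>3 S:12>9)
P2 drop R (Q beats it: B:4>2 C:11>3)
P1→{B,C} P2→{Q,S}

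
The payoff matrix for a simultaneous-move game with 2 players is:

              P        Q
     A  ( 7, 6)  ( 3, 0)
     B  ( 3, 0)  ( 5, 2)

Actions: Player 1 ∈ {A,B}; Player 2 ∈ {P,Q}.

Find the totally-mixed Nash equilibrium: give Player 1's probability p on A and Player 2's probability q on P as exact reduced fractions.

P1 indiff ⇒ q·7+(1-q)·3 = q·3+(1-q)·5 ⇒ q(4) = (1-q)(2) ⇒ q = 1/3
P2 indiff ⇒ p·6+(1-p)·0 = p·0+(1-p)·2 ⇒ p(6) = (1-p)(2) ⇒ p = 1/4

P1 mixes 1/4 on A; P2 mixes 1/3 on P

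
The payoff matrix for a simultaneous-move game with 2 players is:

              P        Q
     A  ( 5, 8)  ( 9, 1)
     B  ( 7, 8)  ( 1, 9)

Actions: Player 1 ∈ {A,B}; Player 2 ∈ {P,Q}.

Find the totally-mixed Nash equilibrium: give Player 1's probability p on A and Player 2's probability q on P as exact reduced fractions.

P1 indiff ⇒ q·5+(1-q)·9 = q·7+(1-q)·1 ⇒ q(-2) = (1-q)(-8) ⇒ q = 4/5
P2 indiff ⇒ p·8+(1-p)·8 = p·1+(1-p)·9 ⇒ p(7) = (1-p)(1) ⇒ p = 1/8

P1 mixes 1/8 on A; P2 mixes 4/5 on P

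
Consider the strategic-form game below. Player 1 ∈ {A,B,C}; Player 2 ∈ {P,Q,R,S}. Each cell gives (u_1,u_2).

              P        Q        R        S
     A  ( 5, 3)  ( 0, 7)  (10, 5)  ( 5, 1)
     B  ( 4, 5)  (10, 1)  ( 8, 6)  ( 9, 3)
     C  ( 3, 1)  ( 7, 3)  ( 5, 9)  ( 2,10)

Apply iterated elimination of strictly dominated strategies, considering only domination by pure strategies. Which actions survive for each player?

P1 drop C (B beats it: P:4>3 Q:10>7 R:8>5 S:9>2)
P2 drop P (R beats it: A:5>3 B:6>5)
P2 drop S (R beats it: A:5>1 B:6>3)
P1→{A,B} P2→{Q,R}

Remaining: P1:{A,B} P2:{Q,R}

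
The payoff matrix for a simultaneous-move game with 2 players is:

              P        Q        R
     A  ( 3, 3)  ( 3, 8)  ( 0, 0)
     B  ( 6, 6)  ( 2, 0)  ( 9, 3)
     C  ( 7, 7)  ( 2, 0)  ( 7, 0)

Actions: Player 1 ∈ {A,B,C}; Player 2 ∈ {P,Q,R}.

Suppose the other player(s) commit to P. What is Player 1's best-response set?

u_1(A vs P) = 3
u_1(B vs P) = 6
u_1(C vs P) = 7
max payoff 7 at {C}

argmax u_1 = {C}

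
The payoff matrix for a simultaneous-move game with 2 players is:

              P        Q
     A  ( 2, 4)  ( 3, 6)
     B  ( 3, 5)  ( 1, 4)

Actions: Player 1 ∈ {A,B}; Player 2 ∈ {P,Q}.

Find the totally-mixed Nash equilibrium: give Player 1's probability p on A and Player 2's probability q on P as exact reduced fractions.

P1 indiff ⇒ q·2+(1-q)·3 = q·3+(1-q)·1 ⇒ q(-1) = (1-q)(-2) ⇒ q = 2/3
P2 indiff ⇒ p·4+(1-p)·5 = p·6+(1-p)·4 ⇒ p(-2) = (1-p)(-1) ⇒ p = 1/3

(p,q) = (1/3, 2/3)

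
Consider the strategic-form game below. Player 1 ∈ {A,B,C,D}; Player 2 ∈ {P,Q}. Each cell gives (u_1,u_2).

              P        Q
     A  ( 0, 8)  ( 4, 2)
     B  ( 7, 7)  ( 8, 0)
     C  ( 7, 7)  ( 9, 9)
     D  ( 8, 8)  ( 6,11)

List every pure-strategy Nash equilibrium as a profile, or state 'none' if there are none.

(A,P): not NE [P1→D gives 8>0]
(A,Q): not NE [P1→C gives 9>4; P2→P gives 8>2]
(B,P): not NE [P1→D gives 8>7]
(B,Q): not NE [P1→C gives 9>8; P2→P gives 7>0]
(C,P): not NE [P1→D gives 8>7; P2→Q gives 9>7]
(C,Q): NE
(D,P): not NE [P2→Q gives 11>8]
(D,Q): not NE [P1→C gives 9>6]

NE set: (C,Q)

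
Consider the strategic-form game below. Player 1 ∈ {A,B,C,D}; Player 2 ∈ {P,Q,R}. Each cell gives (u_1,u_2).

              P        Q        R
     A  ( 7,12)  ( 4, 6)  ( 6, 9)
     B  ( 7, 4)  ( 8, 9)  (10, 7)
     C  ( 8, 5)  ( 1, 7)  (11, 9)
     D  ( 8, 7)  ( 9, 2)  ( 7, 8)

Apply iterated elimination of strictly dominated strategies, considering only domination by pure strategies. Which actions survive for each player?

P1 drop A (D beats it: P:8>7 Q:9>4 R:7>6)
P2 drop P (R beats it: B:7>4 C:9>5 D:8>7)
P1→{B,C,D} P2→{Q,R}

Survivors P1:{B,C,D} P2:{Q,R}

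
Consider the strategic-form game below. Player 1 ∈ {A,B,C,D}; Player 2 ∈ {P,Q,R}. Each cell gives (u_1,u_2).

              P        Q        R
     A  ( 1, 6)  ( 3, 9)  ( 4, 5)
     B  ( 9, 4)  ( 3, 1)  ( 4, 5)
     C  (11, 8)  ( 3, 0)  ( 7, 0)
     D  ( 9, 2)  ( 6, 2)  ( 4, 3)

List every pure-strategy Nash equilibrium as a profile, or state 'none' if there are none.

NE set: (C,P)

(A,P): not NE [P1→C gives 11>1; P2→Q gives 9>6]
(A,Q): not NE [P1→D gives 6>3]
(A,R): not NE [P1→C gives 7>4; P2→Q gives 9>5]
(B,P): not NE [P1→C gives 11>9; P2→R gives 5>4]
(B,Q): not NE [P1→D gives 6>3; P2→R gives 5>1]
(B,R): not NE [P1→C gives 7>4]
(C,P): NE
(C,Q): not NE [P1→D gives 6>3; P2→P gives 8>0]
(C,R): not NE [P2→P gives 8>0]
(D,P): not NE [P1→C gives 11>9; P2→R gives 3>2]
(D,Q): not NE [P2→R gives 3>2]
(D,R): not NE [P1→C gives 7>4]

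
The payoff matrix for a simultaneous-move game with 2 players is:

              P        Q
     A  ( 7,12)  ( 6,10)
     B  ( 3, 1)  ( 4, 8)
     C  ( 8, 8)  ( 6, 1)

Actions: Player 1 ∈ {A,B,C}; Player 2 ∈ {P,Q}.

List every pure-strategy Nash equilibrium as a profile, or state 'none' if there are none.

(A,P): not NE [P1→C gives 8>7]
(A,Q): not NE [P2→P gives 12>10]
(B,P): not NE [P1→C gives 8>3; P2→Q gives 8>1]
(B,Q): not NE [P1→C gives 6>4]
(C,P): NE
(C,Q): not NE [P2→P gives 8>1]

NE set: (C,P)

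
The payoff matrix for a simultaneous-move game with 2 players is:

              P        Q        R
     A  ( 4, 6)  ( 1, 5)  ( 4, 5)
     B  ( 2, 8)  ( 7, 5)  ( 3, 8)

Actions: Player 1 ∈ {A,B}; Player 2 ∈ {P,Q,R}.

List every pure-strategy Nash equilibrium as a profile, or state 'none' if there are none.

(A,P): NE
(A,Q): not NE [P1→B gives 7>1; P2→P gives 6>5]
(A,R): not NE [P2→P gives 6>5]
(B,P): not NE [P1→A gives 4>2]
(B,Q): not NE [P2→R gives 8>5]
(B,R): not NE [P1→A gives 4>3]

Nash profiles: (A,P)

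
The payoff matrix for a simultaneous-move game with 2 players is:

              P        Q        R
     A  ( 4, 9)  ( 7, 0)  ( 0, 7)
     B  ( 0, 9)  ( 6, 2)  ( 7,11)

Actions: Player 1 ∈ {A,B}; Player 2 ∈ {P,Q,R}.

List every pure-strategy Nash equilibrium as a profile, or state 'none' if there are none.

PSNE = {(A,P), (B,R)}

(A,P): NE
(A,Q): not NE [P2→P gives 9>0]
(A,R): not NE [P1→B gives 7>0; P2→P gives 9>7]
(B,P): not NE [P1→A gives 4>0; P2→R gives 11>9]
(B,Q): not NE [P1→A gives 7>6; P2→R gives 11>2]
(B,R): NE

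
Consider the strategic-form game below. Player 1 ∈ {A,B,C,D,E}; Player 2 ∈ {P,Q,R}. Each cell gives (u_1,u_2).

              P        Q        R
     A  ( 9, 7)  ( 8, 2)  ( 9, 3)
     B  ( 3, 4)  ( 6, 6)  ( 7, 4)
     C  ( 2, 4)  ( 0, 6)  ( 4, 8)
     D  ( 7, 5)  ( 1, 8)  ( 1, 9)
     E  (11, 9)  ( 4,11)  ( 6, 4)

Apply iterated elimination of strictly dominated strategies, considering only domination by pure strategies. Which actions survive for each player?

P1 drop B (A beats it: P:9>3 Q:8>6 R:9>7)
P1 drop C (A beats it: P:9>2 Q:8>0 R:9>4)
P1 drop D (A beats it: P:9>7 Q:8>1 R:9>1)
P2 drop R (P beats it: A:7>3 E:9>4)
P1→{A,E} P2→{P,Q}

Remaining: P1:{A,E} P2:{P,Q}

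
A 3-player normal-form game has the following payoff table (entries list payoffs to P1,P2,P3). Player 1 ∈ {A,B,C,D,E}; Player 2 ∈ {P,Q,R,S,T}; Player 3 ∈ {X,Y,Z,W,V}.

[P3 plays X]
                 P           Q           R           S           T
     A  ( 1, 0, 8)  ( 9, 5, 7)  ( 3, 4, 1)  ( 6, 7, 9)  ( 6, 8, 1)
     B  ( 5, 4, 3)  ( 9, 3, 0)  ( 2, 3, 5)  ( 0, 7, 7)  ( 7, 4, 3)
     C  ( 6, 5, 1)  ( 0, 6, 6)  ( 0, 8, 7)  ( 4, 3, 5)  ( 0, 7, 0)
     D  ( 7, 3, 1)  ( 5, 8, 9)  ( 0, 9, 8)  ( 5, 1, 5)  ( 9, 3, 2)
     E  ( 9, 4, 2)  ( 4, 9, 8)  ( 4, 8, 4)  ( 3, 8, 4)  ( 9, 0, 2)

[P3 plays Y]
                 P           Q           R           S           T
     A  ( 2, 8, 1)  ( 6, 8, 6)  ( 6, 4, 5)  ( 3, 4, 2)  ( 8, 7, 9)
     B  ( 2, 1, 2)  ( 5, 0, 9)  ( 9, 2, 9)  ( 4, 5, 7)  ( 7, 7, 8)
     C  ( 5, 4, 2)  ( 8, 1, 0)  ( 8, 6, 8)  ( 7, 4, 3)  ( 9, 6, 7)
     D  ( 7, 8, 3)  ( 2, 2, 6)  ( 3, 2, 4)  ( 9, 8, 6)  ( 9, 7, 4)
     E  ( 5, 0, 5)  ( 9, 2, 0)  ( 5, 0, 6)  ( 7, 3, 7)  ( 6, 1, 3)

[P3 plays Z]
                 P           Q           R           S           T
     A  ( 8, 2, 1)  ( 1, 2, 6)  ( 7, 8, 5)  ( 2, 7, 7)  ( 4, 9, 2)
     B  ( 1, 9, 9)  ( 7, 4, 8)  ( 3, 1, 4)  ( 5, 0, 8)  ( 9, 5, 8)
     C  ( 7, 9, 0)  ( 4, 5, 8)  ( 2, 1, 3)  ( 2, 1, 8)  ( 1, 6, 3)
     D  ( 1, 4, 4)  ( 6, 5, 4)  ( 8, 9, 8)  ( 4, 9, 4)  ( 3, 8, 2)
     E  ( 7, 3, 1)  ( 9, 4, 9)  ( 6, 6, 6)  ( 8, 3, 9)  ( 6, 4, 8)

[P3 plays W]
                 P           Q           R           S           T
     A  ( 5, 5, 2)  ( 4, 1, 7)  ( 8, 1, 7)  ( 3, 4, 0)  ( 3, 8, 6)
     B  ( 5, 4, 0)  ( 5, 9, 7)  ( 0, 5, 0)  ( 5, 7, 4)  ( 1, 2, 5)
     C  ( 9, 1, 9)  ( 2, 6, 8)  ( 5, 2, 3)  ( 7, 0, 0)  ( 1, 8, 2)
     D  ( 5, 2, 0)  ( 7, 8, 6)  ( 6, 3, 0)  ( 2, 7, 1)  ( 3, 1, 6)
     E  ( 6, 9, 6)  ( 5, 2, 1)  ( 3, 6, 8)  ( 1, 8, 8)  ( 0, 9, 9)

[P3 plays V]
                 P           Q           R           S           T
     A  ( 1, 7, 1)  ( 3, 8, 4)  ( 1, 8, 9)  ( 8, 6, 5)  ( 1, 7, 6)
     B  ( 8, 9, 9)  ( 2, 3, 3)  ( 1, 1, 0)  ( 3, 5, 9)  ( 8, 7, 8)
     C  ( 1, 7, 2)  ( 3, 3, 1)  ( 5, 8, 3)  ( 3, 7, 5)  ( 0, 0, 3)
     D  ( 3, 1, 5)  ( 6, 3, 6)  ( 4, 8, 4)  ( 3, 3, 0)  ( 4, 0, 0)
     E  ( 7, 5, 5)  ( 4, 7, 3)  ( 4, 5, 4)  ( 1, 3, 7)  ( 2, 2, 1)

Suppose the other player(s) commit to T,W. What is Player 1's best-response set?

u_1(A vs T,W) = 3
u_1(B vs T,W) = 1
u_1(C vs T,W) = 1
u_1(D vs T,W) = 3
u_1(E vs T,W) = 0
max payoff 3 at {A,D}

BR_1 = {A,D}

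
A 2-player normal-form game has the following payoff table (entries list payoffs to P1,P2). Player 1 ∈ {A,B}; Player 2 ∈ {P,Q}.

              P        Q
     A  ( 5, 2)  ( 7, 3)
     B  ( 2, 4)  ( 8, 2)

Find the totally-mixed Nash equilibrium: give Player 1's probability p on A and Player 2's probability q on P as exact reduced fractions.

P1 indiff ⇒ q·5+(1-q)·7 = q·2+(1-q)·8 ⇒ q(3) = (1-q)(1) ⇒ q = 1/4
P2 indiff ⇒ p·2+(1-p)·4 = p·3+(1-p)·2 ⇒ p(-1) = (1-p)(-2) ⇒ p = 2/3

(p,q) = (2/3, 1/4)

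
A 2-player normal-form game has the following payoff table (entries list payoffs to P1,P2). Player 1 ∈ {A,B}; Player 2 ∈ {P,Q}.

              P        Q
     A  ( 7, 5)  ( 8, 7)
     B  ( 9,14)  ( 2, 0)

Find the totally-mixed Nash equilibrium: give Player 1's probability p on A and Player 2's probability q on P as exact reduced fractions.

P1 indiff ⇒ q·7+(1-q)·8 = q·9+(1-q)·2 ⇒ q(-2) = (1-q)(-6) ⇒ q = 3/4
P2 indiff ⇒ p·5+(1-p)·14 = p·7+(1-p)·0 ⇒ p(-2) = (1-p)(-14) ⇒ p = 7/8

P1 mixes 7/8 on A; P2 mixes 3/4 on P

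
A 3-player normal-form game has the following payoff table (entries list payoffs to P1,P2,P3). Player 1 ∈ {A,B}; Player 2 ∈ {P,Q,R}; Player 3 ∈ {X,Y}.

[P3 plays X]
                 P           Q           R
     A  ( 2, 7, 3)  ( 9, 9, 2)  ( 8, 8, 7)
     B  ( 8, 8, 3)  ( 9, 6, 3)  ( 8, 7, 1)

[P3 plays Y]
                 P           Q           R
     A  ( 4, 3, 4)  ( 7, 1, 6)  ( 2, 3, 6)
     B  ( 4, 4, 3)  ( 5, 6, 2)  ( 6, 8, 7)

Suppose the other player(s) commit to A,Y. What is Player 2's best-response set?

u_2(P vs A,Y) = 3
u_2(Q vs A,Y) = 1
u_2(R vs A,Y) = 3
max payoff 3 at {P,R}

BR_2 = {P,R}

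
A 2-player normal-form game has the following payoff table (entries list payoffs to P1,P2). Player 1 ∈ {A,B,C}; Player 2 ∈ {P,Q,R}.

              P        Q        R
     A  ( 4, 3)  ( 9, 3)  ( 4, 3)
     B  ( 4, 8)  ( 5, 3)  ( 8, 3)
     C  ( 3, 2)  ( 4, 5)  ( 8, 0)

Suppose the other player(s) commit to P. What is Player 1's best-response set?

P1 best: {A,B}

u_1(A vs P) = 4
u_1(B vs P) = 4
u_1(C vs P) = 3
max payoff 4 at {A,B}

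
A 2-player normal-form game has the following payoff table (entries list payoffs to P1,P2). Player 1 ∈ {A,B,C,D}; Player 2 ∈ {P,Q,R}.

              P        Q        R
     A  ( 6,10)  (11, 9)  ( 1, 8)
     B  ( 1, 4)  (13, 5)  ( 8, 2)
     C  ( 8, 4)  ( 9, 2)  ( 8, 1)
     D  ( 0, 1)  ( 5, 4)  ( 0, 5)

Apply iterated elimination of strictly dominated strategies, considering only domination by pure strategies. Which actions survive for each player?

P1 drop D (A beats it: P:6>0 Q:11>5 R:1>0)
P2 drop R (P beats it: A:10>8 B:4>2 C:4>1)
P1→{A,B,C} P2→{P,Q}

Remaining: P1:{A,B,C} P2:{P,Q}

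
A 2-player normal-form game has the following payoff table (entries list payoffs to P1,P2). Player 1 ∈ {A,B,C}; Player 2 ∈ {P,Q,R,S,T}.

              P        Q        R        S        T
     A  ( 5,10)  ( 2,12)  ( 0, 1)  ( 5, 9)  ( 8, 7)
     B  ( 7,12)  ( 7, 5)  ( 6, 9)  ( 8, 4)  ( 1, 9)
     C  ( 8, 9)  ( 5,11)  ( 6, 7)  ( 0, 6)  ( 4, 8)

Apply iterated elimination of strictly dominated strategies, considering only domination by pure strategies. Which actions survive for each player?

P2 drop R (P beats it: A:10>1 B:12>9 C:9>7)
P2 drop S (P beats it: A:10>9 B:12>4 C:9>6)
P2 drop T (P beats it: A:10>7 B:12>9 C:9>8)
P1 drop A (B beats it: P:7>5 Q:7>2)
P1→{B,C} P2→{P,Q}

Remaining: P1:{B,C} P2:{P,Q}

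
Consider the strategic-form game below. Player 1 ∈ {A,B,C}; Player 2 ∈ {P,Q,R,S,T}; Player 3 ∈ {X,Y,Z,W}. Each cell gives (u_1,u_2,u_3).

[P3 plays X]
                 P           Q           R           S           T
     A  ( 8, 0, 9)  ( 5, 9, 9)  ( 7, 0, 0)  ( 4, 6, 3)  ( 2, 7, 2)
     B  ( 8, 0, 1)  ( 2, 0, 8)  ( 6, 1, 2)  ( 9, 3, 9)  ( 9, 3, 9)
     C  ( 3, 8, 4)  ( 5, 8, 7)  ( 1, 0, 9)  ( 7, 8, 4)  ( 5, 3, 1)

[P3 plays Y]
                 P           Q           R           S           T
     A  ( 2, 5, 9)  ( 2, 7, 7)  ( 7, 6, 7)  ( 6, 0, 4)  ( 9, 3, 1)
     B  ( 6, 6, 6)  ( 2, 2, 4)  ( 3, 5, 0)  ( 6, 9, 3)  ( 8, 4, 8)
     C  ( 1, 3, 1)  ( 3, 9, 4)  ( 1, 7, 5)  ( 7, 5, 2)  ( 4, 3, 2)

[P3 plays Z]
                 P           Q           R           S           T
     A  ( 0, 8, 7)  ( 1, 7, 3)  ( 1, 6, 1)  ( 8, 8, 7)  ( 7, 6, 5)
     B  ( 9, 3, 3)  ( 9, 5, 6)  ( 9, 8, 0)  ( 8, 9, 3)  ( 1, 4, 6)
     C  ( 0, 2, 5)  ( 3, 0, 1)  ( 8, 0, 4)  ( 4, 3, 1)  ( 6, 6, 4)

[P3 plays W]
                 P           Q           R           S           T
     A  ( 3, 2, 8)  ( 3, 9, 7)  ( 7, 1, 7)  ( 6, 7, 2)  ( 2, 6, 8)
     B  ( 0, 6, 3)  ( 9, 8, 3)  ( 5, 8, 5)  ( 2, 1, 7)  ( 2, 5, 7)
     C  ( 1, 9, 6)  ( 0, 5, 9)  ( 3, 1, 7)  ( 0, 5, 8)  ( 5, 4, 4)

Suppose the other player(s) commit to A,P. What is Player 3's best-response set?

u_3(X vs A,P) = 9
u_3(Y vs A,P) = 9
u_3(Z vs A,P) = 7
u_3(W vs A,P) = 8
max payoff 9 at {X,Y}

argmax u_3 = {X,Y}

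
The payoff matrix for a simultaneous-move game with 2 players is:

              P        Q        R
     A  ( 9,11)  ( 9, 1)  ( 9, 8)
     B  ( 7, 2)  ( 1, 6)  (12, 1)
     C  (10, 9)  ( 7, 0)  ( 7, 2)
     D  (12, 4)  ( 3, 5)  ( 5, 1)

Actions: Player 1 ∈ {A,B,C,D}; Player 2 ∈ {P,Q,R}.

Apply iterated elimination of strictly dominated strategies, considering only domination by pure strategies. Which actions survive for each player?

P2 drop R (P beats it: A:11>8 B:2>1 C:9>2 D:4>1)
P1 drop B (A beats it: P:9>7 Q:9>1)
P1→{A,C,D} P2→{P,Q}

Survivors P1:{A,C,D} P2:{P,Q}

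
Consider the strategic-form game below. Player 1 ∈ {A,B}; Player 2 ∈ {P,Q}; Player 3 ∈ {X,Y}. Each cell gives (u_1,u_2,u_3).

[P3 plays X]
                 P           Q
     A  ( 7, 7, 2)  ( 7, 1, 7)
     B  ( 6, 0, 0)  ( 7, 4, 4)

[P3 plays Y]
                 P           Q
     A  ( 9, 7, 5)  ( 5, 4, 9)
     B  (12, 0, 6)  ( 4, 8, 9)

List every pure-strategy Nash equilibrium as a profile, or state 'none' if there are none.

(A,P,X): not NE [P3→Y gives 5>2]
(A,P,Y): not NE [P1→B gives 12>9]
(A,Q,X): not NE [P2→P gives 7>1; P3→Y gives 9>7]
(A,Q,Y): not NE [P2→P gives 7>4]
(B,P,X): not NE [P1→A gives 7>6; P2→Q gives 4>0; P3→Y gives 6>0]
(B,P,Y): not NE [P2→Q gives 8>0]
(B,Q,X): not NE [P3→Y gives 9>4]
(B,Q,Y): not NE [P1→A gives 5>4]

No pure NE.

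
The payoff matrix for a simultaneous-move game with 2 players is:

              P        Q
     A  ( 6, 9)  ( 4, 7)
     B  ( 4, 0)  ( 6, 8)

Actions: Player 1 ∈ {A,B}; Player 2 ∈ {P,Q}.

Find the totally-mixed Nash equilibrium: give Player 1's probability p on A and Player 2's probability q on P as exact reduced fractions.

P1 mixes 4/5 on A; P2 mixes 1/2 on P

P1 indiff ⇒ q·6+(1-q)·4 = q·4+(1-q)·6 ⇒ q(2) = (1-q)(2) ⇒ q = 1/2
P2 indiff ⇒ p·9+(1-p)·0 = p·7+(1-p)·8 ⇒ p(2) = (1-p)(8) ⇒ p = 4/5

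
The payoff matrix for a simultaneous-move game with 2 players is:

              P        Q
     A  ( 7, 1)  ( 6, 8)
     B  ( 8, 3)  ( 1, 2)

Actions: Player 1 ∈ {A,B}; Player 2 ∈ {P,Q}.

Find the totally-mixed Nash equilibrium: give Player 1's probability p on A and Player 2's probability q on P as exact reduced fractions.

P1 indiff ⇒ q·7+(1-q)·6 = q·8+(1-q)·1 ⇒ q(-1) = (1-q)(-5) ⇒ q = 5/6
P2 indiff ⇒ p·1+(1-p)·3 = p·8+(1-p)·2 ⇒ p(-7) = (1-p)(-1) ⇒ p = 1/8

p=1/8, q=5/6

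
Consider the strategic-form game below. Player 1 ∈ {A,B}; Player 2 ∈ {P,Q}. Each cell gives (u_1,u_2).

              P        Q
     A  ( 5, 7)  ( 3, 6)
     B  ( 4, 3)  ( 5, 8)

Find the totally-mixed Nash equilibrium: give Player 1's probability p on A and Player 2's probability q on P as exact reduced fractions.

P1 indiff ⇒ q·5+(1-q)·3 = q·4+(1-q)·5 ⇒ q(1) = (1-q)(2) ⇒ q = 2/3
P2 indiff ⇒ p·7+(1-p)·3 = p·6+(1-p)·8 ⇒ p(1) = (1-p)(5) ⇒ p = 5/6

p=5/6, q=2/3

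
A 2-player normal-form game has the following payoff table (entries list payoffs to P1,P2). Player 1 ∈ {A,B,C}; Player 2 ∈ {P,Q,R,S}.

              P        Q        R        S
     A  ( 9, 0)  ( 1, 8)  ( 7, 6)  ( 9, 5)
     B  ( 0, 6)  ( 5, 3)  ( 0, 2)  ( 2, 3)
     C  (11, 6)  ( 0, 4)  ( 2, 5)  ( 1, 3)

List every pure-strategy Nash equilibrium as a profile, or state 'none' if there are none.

(A,P): not NE [P1→C gives 11>9; P2→Q gives 8>0]
(A,Q): not NE [P1→B gives 5>1]
(A,R): not NE [P2→Q gives 8>6]
(A,S): not NE [P2→Q gives 8>5]
(B,P): not NE [P1→C gives 11>0]
(B,Q): not NE [P2→P gives 6>3]
(B,R): not NE [P1→A gives 7>0; P2→P gives 6>2]
(B,S): not NE [P1→A gives 9>2; P2→P gives 6>3]
(C,P): NE
(C,Q): not NE [P1→B gives 5>0; P2→P gives 6>4]
(C,R): not NE [P1→A gives 7>2; P2→P gives 6>5]
(C,S): not NE [P1→A gives 9>1; P2→P gives 6>3]

NE set: (C,P)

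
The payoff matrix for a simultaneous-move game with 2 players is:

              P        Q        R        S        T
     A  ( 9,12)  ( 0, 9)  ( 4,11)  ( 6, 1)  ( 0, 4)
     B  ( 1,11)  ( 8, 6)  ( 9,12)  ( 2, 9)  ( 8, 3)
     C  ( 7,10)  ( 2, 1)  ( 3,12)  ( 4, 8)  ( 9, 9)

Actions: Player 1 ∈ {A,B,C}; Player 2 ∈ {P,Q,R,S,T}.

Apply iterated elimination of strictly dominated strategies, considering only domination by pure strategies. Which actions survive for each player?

P2 drop Q (P beats it: A:12>9 B:11>6 C:10>1)
P2 drop S (P beats it: A:12>1 B:11>9 C:10>8)
P2 drop T (P beats it: A:12>4 B:11>3 C:10>9)
P1 drop C (A beats it: P:9>7 R:4>3)
P1→{A,B} P2→{P,R}

IESDS → P1:{A,B} P2:{P,R}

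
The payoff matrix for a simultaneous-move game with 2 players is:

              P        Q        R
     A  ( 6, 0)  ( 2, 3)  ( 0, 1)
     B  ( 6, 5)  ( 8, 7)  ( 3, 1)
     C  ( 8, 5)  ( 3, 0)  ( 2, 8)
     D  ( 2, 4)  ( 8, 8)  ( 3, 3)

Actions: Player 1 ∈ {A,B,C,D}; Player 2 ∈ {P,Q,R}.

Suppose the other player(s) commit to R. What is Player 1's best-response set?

P1 best: {B,D}

u_1(A vs R) = 0
u_1(B vs R) = 3
u_1(C vs R) = 2
u_1(D vs R) = 3
max payoff 3 at {B,D}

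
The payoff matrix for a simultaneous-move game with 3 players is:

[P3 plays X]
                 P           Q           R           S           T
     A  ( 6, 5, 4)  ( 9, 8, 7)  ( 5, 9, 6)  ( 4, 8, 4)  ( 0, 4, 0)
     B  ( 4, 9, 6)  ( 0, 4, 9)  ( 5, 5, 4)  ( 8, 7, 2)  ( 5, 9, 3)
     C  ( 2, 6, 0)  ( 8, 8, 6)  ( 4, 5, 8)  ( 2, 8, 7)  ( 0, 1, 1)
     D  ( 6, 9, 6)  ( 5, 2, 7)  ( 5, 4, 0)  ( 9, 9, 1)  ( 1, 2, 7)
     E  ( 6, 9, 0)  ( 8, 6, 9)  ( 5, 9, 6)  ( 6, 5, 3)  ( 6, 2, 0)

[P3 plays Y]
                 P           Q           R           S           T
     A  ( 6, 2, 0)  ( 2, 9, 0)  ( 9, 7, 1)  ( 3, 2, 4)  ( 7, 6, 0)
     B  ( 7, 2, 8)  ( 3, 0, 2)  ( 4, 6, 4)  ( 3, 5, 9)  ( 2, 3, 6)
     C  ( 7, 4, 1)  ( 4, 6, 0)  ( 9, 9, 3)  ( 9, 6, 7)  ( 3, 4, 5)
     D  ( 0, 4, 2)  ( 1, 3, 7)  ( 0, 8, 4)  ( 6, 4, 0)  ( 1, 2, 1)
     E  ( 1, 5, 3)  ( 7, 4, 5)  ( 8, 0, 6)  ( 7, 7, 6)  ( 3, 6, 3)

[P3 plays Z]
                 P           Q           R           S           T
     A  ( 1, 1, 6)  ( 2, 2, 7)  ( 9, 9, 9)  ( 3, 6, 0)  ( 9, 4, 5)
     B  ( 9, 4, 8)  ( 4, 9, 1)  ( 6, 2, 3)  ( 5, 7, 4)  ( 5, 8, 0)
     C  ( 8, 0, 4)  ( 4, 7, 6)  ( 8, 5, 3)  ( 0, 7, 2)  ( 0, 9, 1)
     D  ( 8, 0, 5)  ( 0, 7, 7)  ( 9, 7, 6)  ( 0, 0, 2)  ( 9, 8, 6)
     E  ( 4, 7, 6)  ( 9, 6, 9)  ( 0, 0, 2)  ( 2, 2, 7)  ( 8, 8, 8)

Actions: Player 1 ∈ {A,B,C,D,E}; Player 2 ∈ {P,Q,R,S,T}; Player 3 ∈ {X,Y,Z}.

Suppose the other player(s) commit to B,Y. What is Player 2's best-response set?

argmax u_2 = {R}

u_2(P vs B,Y) = 2
u_2(Q vs B,Y) = 0
u_2(R vs B,Y) = 6
u_2(S vs B,Y) = 5
u_2(T vs B,Y) = 3
max payoff 6 at {R}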